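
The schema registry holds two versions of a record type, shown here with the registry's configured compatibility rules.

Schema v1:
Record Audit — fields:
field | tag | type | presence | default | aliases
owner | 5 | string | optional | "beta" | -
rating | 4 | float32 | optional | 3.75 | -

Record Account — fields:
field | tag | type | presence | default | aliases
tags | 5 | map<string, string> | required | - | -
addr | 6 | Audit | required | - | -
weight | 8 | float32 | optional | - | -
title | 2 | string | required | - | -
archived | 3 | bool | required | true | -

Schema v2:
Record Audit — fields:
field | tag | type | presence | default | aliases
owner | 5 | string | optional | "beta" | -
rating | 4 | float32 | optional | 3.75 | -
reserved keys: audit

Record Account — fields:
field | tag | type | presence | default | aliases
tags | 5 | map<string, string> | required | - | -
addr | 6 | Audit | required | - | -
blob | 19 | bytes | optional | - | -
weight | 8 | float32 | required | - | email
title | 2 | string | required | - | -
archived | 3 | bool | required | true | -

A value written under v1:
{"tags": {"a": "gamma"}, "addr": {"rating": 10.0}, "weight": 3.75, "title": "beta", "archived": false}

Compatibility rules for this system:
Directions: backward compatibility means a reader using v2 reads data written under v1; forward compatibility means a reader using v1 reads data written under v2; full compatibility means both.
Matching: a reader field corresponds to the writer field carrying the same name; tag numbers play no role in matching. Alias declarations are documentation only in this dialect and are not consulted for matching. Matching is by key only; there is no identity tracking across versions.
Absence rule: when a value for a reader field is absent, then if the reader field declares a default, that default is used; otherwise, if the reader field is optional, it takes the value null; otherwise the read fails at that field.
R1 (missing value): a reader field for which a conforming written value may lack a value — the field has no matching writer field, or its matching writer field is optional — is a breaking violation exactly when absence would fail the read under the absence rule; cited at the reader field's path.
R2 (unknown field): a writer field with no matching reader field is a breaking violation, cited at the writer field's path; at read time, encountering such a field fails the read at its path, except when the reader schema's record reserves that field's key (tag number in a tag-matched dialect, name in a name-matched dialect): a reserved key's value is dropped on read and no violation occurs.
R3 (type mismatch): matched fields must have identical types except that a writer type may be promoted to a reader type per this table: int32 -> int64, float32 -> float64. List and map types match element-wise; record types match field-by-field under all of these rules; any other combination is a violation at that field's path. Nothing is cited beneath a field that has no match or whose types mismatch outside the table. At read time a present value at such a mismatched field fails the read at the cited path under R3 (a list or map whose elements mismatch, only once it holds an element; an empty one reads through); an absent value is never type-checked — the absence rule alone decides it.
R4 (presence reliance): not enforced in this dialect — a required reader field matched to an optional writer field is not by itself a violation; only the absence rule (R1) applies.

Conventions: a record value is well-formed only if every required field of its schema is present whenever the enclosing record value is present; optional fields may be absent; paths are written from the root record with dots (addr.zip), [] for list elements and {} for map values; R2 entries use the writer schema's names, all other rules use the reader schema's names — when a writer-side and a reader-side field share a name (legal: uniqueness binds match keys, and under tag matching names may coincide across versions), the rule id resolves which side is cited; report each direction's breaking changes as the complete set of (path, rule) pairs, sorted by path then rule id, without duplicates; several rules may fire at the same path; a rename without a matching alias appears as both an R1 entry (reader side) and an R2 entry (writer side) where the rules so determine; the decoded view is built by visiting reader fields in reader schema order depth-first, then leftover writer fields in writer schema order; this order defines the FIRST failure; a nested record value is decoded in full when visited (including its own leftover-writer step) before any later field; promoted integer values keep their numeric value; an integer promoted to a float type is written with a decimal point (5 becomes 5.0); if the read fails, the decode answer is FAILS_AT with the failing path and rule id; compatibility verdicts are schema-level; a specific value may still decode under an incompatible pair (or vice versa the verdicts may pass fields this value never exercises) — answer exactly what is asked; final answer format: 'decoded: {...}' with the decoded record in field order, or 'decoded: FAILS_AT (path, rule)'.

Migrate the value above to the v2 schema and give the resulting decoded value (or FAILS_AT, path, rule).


decoded: {"tags": {"a": "gamma"}, "addr": {"owner": "beta", "rating": 10.0}, "blob": null, "weight": 3.75, "title": "beta", "archived": false}

each type pair in Account: writer, then reader
decode (reader v2):
  tags := {"a": "gamma"}
  addr.owner := "beta" (absent -> default)
  addr.rating := 10.0
  blob := null (absent, optional -> null)
  weight := 3.75
  title := "beta"
  archived := false
  => decoded: {"tags": {"a": "gamma"}, "addr": {"owner": "beta", "rating": 10.0}, "blob": null, "weight": 3.75, "title": "beta", "archived": false}
diffs on Account not affecting the asked answer:
  field weight in record Account: optional changed to required -> matters for Account compatibility verdicts, not for this value's decode


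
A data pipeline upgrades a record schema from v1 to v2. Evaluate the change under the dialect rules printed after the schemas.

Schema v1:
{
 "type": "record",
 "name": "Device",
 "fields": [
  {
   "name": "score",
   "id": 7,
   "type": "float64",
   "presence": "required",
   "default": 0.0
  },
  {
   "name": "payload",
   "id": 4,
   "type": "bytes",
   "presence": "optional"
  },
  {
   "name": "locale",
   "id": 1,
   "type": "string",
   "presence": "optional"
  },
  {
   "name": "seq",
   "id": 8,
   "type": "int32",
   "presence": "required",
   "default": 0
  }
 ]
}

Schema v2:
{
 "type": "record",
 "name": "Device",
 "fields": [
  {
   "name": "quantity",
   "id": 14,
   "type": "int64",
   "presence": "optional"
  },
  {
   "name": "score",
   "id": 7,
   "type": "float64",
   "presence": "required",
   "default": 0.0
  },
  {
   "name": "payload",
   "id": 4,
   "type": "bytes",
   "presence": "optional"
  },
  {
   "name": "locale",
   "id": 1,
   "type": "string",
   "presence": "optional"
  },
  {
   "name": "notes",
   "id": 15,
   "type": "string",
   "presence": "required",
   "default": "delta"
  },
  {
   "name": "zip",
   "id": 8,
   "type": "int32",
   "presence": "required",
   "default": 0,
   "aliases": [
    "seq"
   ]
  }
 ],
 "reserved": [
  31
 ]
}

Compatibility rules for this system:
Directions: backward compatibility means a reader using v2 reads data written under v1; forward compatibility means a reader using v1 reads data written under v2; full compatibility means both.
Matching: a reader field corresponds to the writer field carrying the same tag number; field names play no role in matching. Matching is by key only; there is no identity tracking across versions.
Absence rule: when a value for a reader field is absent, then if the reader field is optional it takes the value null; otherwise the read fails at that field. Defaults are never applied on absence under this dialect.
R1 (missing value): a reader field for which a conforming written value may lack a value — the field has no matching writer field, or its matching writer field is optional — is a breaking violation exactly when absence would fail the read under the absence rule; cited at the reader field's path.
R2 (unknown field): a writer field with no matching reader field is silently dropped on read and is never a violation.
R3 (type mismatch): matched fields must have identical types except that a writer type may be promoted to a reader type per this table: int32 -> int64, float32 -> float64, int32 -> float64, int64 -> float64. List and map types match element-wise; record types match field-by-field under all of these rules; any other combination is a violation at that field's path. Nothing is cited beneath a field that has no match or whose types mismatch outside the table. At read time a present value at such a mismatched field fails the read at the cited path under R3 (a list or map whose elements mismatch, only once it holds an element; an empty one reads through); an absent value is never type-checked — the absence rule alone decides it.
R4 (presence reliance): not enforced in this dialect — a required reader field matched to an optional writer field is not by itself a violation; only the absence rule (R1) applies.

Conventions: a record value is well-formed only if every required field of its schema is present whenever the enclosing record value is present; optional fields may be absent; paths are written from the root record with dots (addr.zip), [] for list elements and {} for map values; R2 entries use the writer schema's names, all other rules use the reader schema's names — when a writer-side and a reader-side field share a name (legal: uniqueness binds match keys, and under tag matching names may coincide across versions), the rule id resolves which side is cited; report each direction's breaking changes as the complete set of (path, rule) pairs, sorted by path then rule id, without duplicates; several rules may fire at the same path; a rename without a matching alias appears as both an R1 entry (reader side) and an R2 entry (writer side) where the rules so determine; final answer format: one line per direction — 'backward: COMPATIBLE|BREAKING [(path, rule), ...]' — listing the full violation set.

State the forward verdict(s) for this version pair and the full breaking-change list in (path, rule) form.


forward: COMPATIBLE []

the writer's type comes first in each Device pair
checking forward for Device: reader v1 against writer v2:
  float64 -> float64, writer required: score aligns to score
  bytes -> bytes, writer optional: payload aligns to payload
  string -> string, writer optional: locale aligns to locale
  int32 -> int32, writer required: seq aligns to zip
  leftover writer field: quantity
  leftover writer field: notes
  => forward: COMPATIBLE
remaining Device differences; none change what is asked:
  added field quantity to record Device: optional int64, tag 14 (in v2 it sits immediately before score) -> fires no rule on Device, leaving the asked answer as it is
  added field notes to record Device: required string, tag 15, default "delta" (in v2 it sits immediately before zip) -> affects backward compatibility only, which is not asked
  renamed field seq to zip in record Device (alias seq declared on the renamed field) -> fires no rule on Device, leaving the asked answer as it is


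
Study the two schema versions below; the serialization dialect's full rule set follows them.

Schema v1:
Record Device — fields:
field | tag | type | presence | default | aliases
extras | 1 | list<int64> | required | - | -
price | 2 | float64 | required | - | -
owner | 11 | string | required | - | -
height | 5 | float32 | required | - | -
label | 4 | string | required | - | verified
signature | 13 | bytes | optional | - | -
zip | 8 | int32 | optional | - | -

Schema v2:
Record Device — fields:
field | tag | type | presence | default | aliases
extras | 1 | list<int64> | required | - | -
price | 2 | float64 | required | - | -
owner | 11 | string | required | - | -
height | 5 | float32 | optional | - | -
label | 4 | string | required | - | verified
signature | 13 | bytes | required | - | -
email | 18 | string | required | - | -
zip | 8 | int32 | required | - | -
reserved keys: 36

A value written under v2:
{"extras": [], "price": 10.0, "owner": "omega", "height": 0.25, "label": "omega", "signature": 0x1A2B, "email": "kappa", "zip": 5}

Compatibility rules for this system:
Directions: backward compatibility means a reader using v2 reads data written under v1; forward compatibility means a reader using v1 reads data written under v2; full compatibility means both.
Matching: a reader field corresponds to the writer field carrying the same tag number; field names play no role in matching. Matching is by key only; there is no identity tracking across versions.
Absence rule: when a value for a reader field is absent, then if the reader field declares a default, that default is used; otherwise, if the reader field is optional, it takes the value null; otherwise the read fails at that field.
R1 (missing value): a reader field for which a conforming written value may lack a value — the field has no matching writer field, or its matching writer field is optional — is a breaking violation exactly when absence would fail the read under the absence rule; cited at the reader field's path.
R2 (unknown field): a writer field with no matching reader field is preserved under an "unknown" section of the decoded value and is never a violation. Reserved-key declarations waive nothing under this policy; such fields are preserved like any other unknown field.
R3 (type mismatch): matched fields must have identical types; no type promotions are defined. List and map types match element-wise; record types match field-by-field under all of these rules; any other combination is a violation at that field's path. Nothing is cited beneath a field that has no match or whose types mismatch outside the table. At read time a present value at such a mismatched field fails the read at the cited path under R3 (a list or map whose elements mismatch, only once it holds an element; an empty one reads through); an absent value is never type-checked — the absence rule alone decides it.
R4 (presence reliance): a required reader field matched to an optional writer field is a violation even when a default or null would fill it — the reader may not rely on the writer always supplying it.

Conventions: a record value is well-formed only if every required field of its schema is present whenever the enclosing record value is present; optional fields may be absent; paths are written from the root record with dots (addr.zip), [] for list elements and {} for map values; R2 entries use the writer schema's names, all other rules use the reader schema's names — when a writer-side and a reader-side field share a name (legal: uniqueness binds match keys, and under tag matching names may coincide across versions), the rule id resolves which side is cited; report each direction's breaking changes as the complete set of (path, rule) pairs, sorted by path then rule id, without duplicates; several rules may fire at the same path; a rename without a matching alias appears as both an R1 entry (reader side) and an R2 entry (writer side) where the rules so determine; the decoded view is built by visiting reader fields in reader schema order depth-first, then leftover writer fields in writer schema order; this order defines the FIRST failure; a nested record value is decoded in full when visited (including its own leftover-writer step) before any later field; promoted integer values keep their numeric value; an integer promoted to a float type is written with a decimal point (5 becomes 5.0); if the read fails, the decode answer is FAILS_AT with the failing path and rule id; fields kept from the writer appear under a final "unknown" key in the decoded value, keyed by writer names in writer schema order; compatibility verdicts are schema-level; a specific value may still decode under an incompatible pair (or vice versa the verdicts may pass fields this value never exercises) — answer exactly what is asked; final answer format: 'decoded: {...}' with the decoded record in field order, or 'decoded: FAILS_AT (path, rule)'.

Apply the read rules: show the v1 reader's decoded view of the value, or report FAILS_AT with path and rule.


decoded: {"extras": [], "price": 10.0, "owner": "omega", "height": 0.25, "label": "omega", "signature": 0x1A2B, "zip": 5, "unknown": {"email": "kappa"}}

in Device below, arrows point writer -> reader
decoding the Device value with the v1 reader:
  extras := []
  price := 10.0
  owner := "omega"
  height := 0.25
  label := "omega"
  signature := 0x1A2B
  zip := 5
  writer email: kept under "unknown"
  => decoded: {"extras": [], "price": 10.0, "owner": "omega", "height": 0.25, "label": "omega", "signature": 0x1A2B, "zip": 5, "unknown": {"email": "kappa"}}
the rest of the Device diff is inert for this question:
  field signature in record Device: optional changed to required -> affects the rule determinations only; this particular Device value decodes identically
  field zip in record Device: optional changed to required -> affects the rule determinations only; this particular Device value decodes identically
  field height in record Device: required changed to optional -> affects the rule determinations only; this particular Device value decodes identically


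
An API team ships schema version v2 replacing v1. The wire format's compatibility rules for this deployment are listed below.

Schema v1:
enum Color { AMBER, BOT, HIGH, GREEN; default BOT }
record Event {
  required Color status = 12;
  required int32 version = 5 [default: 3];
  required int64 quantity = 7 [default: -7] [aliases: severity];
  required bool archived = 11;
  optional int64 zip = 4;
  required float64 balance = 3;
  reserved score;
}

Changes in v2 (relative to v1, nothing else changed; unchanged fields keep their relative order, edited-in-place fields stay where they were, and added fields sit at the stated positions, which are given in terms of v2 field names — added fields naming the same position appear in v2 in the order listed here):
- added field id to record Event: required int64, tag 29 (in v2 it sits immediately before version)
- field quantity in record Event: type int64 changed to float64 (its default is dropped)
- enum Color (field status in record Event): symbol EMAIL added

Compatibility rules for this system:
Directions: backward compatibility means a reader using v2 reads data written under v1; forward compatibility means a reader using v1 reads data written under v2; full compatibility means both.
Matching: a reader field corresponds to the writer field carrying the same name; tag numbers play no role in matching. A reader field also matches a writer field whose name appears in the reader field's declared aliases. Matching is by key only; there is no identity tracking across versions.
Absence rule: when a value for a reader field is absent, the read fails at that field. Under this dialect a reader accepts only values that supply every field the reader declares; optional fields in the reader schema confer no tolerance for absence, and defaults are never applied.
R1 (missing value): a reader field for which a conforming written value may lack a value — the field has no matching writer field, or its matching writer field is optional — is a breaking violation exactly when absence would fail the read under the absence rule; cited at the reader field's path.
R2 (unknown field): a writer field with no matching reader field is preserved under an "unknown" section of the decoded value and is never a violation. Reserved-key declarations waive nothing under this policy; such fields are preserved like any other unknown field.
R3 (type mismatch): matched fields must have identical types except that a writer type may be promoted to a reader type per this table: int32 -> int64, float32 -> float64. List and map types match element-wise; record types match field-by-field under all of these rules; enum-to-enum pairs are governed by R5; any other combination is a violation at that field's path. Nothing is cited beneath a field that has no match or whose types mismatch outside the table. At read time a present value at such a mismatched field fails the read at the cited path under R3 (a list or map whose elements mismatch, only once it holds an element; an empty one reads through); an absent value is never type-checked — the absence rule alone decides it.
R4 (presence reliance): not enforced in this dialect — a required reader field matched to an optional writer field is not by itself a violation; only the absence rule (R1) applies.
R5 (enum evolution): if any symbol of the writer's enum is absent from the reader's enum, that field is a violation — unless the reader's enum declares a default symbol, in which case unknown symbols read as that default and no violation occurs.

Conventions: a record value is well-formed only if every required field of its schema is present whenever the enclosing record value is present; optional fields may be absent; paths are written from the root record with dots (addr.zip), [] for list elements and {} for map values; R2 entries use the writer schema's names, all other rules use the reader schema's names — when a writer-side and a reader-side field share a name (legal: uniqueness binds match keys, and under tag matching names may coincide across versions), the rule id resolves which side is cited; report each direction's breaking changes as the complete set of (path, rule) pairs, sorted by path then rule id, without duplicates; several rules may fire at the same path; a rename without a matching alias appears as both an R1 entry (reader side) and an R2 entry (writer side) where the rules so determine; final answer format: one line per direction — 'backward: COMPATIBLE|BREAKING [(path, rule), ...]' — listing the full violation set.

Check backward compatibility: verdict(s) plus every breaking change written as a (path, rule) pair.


backward: BREAKING [(id, R1), (quantity, R3), (zip, R1)]

the writer's type comes first in each Event pair
backward analysis of Event with v2 as reader and v1 as writer:
  writer required, Color -> Color: reader status maps from writer status
  id: no writer match
  writer required, int32 -> int32: reader version maps from writer version
  writer required, int64 -> float64: reader quantity maps from writer quantity
  writer required, bool -> bool: reader archived maps from writer archived
  writer optional, int64 -> int64: reader zip maps from writer zip
  writer required, float64 -> float64: reader balance maps from writer balance
  violation R1 at id
  violation R3 at quantity
  violation R1 at zip
  => backward: BREAKING (3)
remaining Event differences; none change what is asked:
  enum Color (field status in record Event): symbol EMAIL added -> triggers nothing under Event's printed rules — same verdict


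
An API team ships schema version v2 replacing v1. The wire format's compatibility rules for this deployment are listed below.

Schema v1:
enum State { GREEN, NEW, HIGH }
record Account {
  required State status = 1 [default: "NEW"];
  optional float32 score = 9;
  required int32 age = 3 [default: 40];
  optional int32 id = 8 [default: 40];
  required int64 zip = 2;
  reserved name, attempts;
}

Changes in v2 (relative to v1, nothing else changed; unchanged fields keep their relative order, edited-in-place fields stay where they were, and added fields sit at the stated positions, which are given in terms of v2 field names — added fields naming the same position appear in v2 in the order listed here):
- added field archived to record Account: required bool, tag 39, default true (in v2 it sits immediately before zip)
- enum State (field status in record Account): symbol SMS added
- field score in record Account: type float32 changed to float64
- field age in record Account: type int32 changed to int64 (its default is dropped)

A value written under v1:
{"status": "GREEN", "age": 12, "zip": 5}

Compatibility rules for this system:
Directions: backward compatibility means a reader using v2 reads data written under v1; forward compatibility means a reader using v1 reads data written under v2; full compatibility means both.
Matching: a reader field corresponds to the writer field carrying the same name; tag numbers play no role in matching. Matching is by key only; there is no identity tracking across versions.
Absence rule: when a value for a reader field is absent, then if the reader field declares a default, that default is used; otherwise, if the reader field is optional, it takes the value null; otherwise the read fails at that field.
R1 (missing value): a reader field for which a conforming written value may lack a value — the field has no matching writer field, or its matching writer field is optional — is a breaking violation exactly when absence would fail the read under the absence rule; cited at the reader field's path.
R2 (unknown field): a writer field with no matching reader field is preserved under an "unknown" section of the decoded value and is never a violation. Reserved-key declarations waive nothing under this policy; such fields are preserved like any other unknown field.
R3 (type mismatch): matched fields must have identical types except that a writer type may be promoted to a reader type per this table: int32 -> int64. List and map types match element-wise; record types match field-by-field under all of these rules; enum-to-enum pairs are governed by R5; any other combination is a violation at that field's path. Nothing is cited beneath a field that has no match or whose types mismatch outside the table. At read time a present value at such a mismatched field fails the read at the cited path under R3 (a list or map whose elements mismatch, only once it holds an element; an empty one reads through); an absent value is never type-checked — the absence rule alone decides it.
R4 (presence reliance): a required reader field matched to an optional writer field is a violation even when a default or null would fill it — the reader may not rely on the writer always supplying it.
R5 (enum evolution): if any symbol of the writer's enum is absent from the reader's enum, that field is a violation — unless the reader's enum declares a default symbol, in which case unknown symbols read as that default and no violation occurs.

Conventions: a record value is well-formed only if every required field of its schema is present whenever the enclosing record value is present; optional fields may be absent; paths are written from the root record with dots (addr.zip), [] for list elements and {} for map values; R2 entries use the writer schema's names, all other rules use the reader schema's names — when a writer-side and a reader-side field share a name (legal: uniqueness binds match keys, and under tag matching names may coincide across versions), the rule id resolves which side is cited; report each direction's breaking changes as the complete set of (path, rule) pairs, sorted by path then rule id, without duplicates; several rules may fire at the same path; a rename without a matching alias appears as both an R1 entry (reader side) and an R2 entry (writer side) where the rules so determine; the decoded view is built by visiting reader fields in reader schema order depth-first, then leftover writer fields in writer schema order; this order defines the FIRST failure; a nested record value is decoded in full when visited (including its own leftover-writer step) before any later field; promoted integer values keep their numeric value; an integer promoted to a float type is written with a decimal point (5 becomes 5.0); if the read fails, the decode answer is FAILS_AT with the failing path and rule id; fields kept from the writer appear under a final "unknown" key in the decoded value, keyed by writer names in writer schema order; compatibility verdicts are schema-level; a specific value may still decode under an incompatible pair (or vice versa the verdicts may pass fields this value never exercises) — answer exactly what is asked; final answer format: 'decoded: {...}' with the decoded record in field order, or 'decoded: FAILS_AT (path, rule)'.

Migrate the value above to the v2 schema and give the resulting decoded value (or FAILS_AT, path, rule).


each type pair in Account: writer, then reader
decode walk for Account under reader schema v2:
  status := "GREEN"
  score := null (absent, optional -> null)
  age := 12 (int32 -> int64)
  id := 40 (absent -> default)
  archived := true (absent -> default)
  zip := 5
  => decoded: {"status": "GREEN", "score": null, "age": 12, "id": 40, "archived": true, "zip": 5}
diffs on Account not affecting the asked answer:
  enum State (field status in record Account): symbol SMS added -> changes Account's schema-level verdicts only — the decode of this value is the same
  field score in record Account: type float32 changed to float64 -> changes Account's schema-level verdicts only — the decode of this value is the same
  field age in record Account: type int32 changed to int64 (its default is dropped) -> changes Account's schema-level verdicts only — the decode of this value is the same

decoded: {"status": "GREEN", "score": null, "age": 12, "id": 40, "archived": true, "zip": 5}


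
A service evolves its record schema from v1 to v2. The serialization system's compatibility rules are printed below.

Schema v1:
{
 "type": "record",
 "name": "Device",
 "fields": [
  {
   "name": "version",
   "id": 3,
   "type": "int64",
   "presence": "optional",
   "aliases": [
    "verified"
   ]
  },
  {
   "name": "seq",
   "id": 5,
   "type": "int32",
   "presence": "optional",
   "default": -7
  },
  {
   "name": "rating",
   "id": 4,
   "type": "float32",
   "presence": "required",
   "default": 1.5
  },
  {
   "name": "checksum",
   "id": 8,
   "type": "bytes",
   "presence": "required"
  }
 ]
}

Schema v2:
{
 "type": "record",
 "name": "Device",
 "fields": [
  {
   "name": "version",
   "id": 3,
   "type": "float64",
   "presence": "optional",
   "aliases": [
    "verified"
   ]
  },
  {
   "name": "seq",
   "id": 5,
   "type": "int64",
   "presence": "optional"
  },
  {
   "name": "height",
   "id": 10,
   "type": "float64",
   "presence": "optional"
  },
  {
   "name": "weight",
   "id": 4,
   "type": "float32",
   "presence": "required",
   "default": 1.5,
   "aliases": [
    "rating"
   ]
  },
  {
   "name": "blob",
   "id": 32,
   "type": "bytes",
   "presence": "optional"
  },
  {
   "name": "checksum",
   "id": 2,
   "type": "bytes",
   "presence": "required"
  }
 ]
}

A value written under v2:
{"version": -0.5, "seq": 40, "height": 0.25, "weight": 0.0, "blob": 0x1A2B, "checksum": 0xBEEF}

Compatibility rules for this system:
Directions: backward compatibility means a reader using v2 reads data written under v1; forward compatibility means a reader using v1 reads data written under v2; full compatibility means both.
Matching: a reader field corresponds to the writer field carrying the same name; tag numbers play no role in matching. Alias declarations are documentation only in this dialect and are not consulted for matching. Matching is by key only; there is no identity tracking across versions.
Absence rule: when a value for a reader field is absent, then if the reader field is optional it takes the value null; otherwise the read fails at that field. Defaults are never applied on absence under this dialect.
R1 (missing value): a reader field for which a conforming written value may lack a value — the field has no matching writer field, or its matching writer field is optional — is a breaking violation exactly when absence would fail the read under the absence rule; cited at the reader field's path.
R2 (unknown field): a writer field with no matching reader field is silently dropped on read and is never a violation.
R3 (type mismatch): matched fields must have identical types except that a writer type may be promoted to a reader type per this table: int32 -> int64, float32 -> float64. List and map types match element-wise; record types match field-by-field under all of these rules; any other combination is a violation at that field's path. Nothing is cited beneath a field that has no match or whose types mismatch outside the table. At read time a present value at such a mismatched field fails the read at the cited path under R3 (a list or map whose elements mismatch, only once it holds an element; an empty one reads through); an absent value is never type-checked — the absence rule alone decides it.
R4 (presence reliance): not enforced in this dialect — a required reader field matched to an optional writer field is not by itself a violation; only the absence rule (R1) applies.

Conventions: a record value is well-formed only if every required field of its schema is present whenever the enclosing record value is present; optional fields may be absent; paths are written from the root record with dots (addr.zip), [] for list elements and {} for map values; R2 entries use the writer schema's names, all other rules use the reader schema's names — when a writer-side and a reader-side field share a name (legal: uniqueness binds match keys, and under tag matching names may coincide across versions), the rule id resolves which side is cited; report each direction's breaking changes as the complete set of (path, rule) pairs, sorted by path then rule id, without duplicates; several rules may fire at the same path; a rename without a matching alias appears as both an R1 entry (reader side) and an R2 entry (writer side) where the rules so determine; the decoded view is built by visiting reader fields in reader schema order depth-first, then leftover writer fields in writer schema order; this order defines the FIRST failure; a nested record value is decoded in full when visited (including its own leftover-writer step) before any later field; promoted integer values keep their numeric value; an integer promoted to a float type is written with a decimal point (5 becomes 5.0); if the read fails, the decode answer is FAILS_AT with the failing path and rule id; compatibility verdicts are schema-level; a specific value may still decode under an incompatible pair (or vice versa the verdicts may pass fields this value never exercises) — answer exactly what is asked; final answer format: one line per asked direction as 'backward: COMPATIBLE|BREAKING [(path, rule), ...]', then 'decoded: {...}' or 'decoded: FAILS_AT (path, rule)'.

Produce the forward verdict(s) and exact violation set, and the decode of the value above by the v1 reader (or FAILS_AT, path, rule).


arrows below run writer -> reader for Device
checking forward for Device: reader v1 against writer v2:
  writer optional, float64 -> int64: reader version maps from writer version
  writer optional, int64 -> int32: reader seq maps from writer seq
  no writer field matches reader rating
  writer required, bytes -> bytes: reader checksum maps from writer checksum
  height (writer side), unknown to reader
  weight (writer side), unknown to reader
  blob (writer side), unknown to reader
  violation R1 at rating
  violation R3 at seq
  violation R3 at version
  => forward: BREAKING (3)
decoding the Device value with the v1 reader:
  read fails at version under R3
  => FAILS_AT (version, R3)
the other Device changes do not affect what is asked:
  added field blob to record Device: optional bytes, tag 32 (in v2 it sits immediately before checksum) -> no rule fires on it in Device's dialect; the asked verdict holds
  field checksum in record Device: tag 8 changed to 2 -> no rule fires on it in Device's dialect; the asked verdict holds
  added field height to record Device: optional float64, tag 10 (in v2 it sits immediately before weight) -> no rule fires on it in Device's dialect; the asked verdict holds

forward: BREAKING [(rating, R1), (seq, R3), (version, R3)]; decoded: FAILS_AT (version, R3)


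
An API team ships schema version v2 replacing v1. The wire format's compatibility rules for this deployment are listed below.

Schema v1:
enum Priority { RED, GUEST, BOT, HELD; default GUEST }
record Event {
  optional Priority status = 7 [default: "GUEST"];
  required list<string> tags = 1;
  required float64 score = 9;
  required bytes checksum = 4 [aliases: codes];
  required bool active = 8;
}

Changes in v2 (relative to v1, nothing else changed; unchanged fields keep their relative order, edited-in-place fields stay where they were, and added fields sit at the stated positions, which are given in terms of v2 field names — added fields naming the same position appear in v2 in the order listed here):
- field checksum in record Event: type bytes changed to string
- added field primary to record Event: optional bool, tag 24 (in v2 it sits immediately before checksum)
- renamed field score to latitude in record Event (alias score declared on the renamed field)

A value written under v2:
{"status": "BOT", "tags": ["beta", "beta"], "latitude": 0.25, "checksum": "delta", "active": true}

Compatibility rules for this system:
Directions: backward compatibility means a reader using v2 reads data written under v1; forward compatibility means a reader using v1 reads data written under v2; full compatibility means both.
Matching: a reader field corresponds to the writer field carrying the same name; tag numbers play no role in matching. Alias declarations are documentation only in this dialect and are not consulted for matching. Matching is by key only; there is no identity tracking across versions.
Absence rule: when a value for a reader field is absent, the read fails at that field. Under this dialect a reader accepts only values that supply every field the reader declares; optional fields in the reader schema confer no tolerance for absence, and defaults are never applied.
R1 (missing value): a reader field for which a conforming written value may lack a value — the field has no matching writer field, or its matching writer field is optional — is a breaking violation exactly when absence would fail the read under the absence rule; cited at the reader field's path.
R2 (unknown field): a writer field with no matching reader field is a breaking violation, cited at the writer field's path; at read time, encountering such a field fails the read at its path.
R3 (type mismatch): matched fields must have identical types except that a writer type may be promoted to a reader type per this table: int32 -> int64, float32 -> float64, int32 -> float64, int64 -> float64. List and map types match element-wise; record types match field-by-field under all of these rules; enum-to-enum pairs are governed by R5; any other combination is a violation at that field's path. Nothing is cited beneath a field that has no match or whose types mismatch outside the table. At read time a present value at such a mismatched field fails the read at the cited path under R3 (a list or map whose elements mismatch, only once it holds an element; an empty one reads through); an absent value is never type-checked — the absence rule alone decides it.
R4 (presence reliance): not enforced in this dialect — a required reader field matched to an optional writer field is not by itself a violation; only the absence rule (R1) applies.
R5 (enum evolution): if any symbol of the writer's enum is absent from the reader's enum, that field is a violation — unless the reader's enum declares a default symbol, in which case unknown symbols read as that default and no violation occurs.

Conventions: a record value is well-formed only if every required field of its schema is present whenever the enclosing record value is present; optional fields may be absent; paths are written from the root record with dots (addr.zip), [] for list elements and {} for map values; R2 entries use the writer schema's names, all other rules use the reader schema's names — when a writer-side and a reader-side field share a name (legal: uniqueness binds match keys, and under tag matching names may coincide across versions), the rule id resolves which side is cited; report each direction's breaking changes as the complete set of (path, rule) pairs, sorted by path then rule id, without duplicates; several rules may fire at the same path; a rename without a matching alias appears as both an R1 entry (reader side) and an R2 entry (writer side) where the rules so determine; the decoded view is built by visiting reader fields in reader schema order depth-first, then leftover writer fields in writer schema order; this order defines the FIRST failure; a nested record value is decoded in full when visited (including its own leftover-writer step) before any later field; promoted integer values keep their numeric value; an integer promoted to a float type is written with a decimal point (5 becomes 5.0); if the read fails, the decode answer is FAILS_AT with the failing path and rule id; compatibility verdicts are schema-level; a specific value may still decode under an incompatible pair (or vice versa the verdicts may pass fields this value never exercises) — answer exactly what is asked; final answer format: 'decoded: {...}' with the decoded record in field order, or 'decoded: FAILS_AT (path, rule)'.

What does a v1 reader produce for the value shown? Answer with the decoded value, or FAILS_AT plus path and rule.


decoded: FAILS_AT (score, R1)

each type pair in Event: writer, then reader
decode (reader v1):
  status := "BOT"
  tags := ["beta", "beta"]
  read fails at score under R1 (no fill)
  => FAILS_AT (score, R1)
checking off the Event differences that do not matter here:
  field checksum in record Event: type bytes changed to string -> a verdict-level change on Event — the shown value reads the same
  added field primary to record Event: optional bool, tag 24 (in v2 it sits immediately before checksum) -> a verdict-level change on Event — the shown value reads the same
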